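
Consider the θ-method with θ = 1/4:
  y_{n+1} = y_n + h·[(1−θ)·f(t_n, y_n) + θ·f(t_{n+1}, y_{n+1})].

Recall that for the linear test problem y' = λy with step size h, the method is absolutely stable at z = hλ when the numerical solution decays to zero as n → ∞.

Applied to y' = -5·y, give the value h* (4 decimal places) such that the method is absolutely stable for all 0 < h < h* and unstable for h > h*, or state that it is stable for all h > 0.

(-4.0000,0); λ=-5 ⇒ h* = (4)/5 = 0.8000.

Set f=λy, z=hλ:
  y_{n+1} = y_n + z·[3/4·y_n + 1/4·y_{n+1}] ⇒ (1 − 1/4z)y_{n+1} = (1 + 3/4z)y_n
  so R(z) = (1 + 3/4z)/(1 − 1/4z).

Find x<0 with |R(x)|<1.
x=-1.22: |R|=0.0651
R=−1: 1+3/4x = −1+1/4x ⇒ -1/2x=2 ⇒ x=2/(-1/2)=-4.0000
Confirm numerically:
  x=-3.917: |R|=0.97903 <1
  x=-3.895: |R|=0.97340 <1
  x=-2.713: |R|=0.61656 <1
  x=-2.428: |R|=0.51089 <1
  x=-4.140: |R|=1.03440 >1
  x=-4.121: |R|=1.02980 >1
So |R|<1 on (-4.0000, 0).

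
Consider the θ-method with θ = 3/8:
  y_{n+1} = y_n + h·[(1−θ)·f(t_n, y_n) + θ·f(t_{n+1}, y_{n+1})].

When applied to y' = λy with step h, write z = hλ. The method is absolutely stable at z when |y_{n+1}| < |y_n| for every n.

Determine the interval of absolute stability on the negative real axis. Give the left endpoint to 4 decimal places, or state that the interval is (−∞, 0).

With y'=λy (z=hλ):
  y_{n+1} = y_n + z·[5/8·y_n + 3/8·y_{n+1}] ⇒ (1 − 3/8z)y_{n+1} = (1 + 5/8z)y_n
  Hence R(z) = (1 + 5/8z)/(1 − 3/8z).

Boundary: |R(x)|=1, x<0.
x=-0.55: |R|=0.5440
R=−1: 1+5/8x = −1+3/8x ⇒ -1/4x=2 ⇒ x=2/(-1/4)=-8.0000
Confirm numerically:
  x=-7.163: |R|=0.94323 <1
  x=-3.935: |R|=0.58950 <1
  x=-3.853: |R|=0.57595 <1
  x=-3.804: |R|=0.56769 <1
  x=-8.217: |R|=1.01329 >1
  x=-8.165: |R|=1.01016 >1
Interval (-8.0000, 0).

z∈(-8.0000,0).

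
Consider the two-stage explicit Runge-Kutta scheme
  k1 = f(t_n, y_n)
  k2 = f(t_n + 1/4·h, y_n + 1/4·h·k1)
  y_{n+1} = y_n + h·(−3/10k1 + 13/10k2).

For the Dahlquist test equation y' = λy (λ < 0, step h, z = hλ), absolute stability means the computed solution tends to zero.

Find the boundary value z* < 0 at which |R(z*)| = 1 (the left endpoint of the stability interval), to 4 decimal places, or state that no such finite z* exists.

left endpoint -3.0769.

On y'=λy, z=hλ:
  k1=λy_n ⇒ h·k1=z·y_n;  k2=λ(1+1/4z)y_n ⇒ h·k2=z(1+1/4z)y_n
  y_{n+1}/y_n = 1 − 3/10z + 13/10z(1+1/4z) = 1 + z + 13/40z²
  R(z) = 1 + z + 13/40z².

Solve |R(x)|<1 on ℝ⁻.
x=-1.74: |R|=0.2440
R=1: x+13/40x²=0 ⇒ x=−40/13=-3.0769; min R=1−1/(4·13/40)=0.2308>−1
Confirm numerically:
  x=-2.642: |R|=0.62655 <1
  x=-2.208: |R|=0.37646 <1
  x=-1.837: |R|=0.25973 <1
  x=-3.417: |R|=1.37766 >1
  x=-3.276: |R|=1.21196 >1
Stable set (-3.0769, 0).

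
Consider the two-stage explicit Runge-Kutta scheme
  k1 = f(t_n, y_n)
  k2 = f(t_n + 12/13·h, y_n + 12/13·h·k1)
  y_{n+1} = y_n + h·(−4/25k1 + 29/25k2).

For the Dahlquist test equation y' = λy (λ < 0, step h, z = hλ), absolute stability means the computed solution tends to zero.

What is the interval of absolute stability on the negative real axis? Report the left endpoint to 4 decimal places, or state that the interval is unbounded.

With y'=λy (z=hλ):
  k1=λy_n ⇒ h·k1=z·y_n;  k2=λ(1+12/13z)y_n ⇒ h·k2=z(1+12/13z)y_n
  y_{n+1}/y_n = 1 − 4/25z + 29/25z(1+12/13z) = 1 + z + 348/325z²
  ⇒ R(z) = 1 + z + 348/325z².

Need |R(x)|<1, x<0.
x=-1.32: |R|=1.5457
R=1: x+348/325x²=0 ⇒ x=−325/348=-0.9339; min R=1−1/(4·348/325)=0.7665>−1
Confirm numerically:
  x=-0.641: |R|=0.79896 <1
  x=-0.516: |R|=0.76910 <1
  x=-0.489: |R|=0.76704 <1
  x=-1.321: |R|=1.54754 >1
  x=-1.291: |R|=1.49363 >1
  x=-1.185: |R|=1.31860 >1
Stable set (-0.9339, 0).

(-0.9339, 0).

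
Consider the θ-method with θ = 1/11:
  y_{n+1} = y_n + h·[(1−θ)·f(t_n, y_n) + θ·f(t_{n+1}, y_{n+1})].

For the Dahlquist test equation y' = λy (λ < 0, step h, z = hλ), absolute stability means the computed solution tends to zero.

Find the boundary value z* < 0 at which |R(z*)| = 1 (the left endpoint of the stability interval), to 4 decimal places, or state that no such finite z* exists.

left endpoint -2.4444.

With y'=λy (z=hλ):
  y_{n+1} = y_n + z·[10/11·y_n + 1/11·y_{n+1}] ⇒ (1 − 1/11z)y_{n+1} = (1 + 10/11z)y_n
  so R(z) = (1 + 10/11z)/(1 − 1/11z).

Need |R(x)|<1, x<0.
x=-1.09: |R|=0.0083
R=−1: 1+10/11x = −1+1/11x ⇒ -9/11x=2 ⇒ x=2/(-9/11)=-2.4444
Confirm numerically:
  x=-2.300: |R|=0.90226 <1
  x=-2.239: |R|=0.86034 <1
  x=-2.143: |R|=0.79358 <1
  x=-2.787: |R|=1.22362 >1
  x=-2.677: |R|=1.15303 >1
  x=-2.512: |R|=1.04500 >1
Interval (-2.4444, 0).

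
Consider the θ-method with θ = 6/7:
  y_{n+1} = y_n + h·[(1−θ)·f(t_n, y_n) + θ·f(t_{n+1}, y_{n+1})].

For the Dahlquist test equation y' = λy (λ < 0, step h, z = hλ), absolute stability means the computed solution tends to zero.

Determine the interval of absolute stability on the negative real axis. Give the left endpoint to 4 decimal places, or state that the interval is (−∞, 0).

(−∞, 0) — no finite endpoint.

Test eqn y'=λy, z=hλ:
  y_{n+1} = y_n + z·[1/7·y_n + 6/7·y_{n+1}] ⇒ (1 − 6/7z)y_{n+1} = (1 + 1/7z)y_n
  R(z) = (1 + 1/7z)/(1 − 6/7z).

Find x<0 with |R(x)|<1.
x=-1.52: |R|=0.3400
x=-2: |R|=0.2632
x=-10: |R|=0.0448
x=-100: |R|=0.1532
θ=6/7≥1/2 ⇒ |1+1/7x|<|1−6/7x| ∀x<0 ⇒ stable on all of ℝ⁻.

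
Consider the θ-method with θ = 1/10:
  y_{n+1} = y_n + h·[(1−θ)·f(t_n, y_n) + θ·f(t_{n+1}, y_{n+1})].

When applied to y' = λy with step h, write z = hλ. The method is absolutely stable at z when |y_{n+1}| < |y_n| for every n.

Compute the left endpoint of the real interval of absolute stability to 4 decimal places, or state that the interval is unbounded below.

left endpoint -2.5000.

With y'=λy (z=hλ):
  y_{n+1} = y_n + z·[9/10·y_n + 1/10·y_{n+1}] ⇒ (1 − 1/10z)y_{n+1} = (1 + 9/10z)y_n
  R(z) = (1 + 9/10z)/(1 − 1/10z).

Find x<0 with |R(x)|<1.
x=-1.54: |R|=0.3345
R=−1: 1+9/10x = −1+1/10x ⇒ -4/5x=2 ⇒ x=2/(-4/5)=-2.5000
Confirm numerically:
  x=-1.982: |R|=0.65415 <1
  x=-1.564: |R|=0.35247 <1
  x=-1.310: |R|=0.15827 <1
  x=-2.814: |R|=1.19604 >1
  x=-2.736: |R|=1.14824 >1
  x=-2.707: |R|=1.13032 >1
So |R|<1 on (-2.5000, 0).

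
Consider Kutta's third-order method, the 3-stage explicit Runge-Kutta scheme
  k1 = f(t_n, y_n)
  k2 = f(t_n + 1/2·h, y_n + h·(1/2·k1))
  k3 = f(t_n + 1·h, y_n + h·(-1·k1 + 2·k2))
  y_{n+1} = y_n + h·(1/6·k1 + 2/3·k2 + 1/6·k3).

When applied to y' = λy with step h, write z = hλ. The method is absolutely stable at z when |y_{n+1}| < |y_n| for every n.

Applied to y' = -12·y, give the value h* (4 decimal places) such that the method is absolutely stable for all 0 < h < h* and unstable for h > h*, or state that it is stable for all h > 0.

Test eqn y'=λy, z=hλ:
  order 3, 3-stage ⇒ R(z)=1+z+z^2/2+z^3/6
  (e.g. R(-0.91)=0.37845, |R|=0.37845)

Find x<0 with |R(x)|<1.
x=-0.91: |R|=0.3785
|R(-2.63)|=1.2035 |R(-2.49)|=0.9630 |R(-1.47)|=0.0810
Bisect:
  x_lo=-2.9652 |R|=1.9143  x_hi=-0.1201 |R|=0.8868
  mid=-1.54267 |R|=0.03537 →hi
  mid=-2.25395 |R|=0.62226 →hi
  mid=-2.60960 |R|=1.16649 →lo
  mid=-2.43178 |R|=0.87174 →hi
  mid=-2.52069 |R|=1.01311 →lo
  mid=-2.47623 |R|=0.94096 →hi
  mid=-2.49846 |R|=0.97666 →hi
  mid=-2.50957 |R|=0.99479 →hi
  mid=-2.51513 |R|=1.00393 →lo
  ...
  [-2.51287,-2.51270] ⇒ x*=-2.5127
So |R|<1 on (-2.5127, 0).

(-2.5127,0); λ=-12 ⇒ h* = 0.2094.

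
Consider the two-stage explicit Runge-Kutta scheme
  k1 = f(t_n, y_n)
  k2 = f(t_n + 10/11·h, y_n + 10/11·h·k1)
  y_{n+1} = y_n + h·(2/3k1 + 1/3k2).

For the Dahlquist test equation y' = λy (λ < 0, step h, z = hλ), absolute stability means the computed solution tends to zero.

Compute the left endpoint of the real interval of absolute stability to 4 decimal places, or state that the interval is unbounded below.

left endpoint -3.3000.

On y'=λy, z=hλ:
  k1=λy_n ⇒ h·k1=z·y_n;  k2=λ(1+10/11z)y_n ⇒ h·k2=z(1+10/11z)y_n
  y_{n+1}/y_n = 1 + 2/3z + 1/3z(1+10/11z) = 1 + z + 10/33z²
  R(z) = 1 + z + 10/33z².

Boundary: |R(x)|=1, x<0.
x=-0.9: |R|=0.3455
R=1: x+10/33x²=0 ⇒ x=−33/10=-3.3000; min R=1−1/(4·10/33)=0.1750>−1
Confirm numerically:
  x=-3.193: |R|=0.89647 <1
  x=-3.091: |R|=0.80424 <1
  x=-2.806: |R|=0.57995 <1
  x=-2.415: |R|=0.35234 <1
  x=-3.668: |R|=1.40904 >1
  x=-3.321: |R|=1.02113 >1
Stable set (-3.3000, 0).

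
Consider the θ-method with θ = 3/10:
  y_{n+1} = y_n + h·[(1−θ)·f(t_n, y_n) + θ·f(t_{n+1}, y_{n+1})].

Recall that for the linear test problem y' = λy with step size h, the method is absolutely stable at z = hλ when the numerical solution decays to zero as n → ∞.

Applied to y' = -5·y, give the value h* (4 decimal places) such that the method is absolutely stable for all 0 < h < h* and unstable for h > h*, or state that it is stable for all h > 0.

Test eqn y'=λy, z=hλ:
  y_{n+1} = y_n + z·[7/10·y_n + 3/10·y_{n+1}] ⇒ (1 − 3/10z)y_{n+1} = (1 + 7/10z)y_n
  ⇒ R(z) = (1 + 7/10z)/(1 − 3/10z).

Need |R(x)|<1, x<0.
x=-1.32: |R|=0.0544
R=−1: 1+7/10x = −1+3/10x ⇒ -2/5x=2 ⇒ x=2/(-2/5)=-5.0000
Confirm numerically:
  x=-2.798: |R|=0.52115 <1
  x=-2.515: |R|=0.43346 <1
  x=-2.126: |R|=0.29808 <1
  x=-5.561: |R|=1.08410 >1
  x=-5.332: |R|=1.05108 >1
So |R|<1 on (-5.0000, 0).

(-5.0000,0); λ=-5 ⇒ h* = (5)/5 = 1.0000.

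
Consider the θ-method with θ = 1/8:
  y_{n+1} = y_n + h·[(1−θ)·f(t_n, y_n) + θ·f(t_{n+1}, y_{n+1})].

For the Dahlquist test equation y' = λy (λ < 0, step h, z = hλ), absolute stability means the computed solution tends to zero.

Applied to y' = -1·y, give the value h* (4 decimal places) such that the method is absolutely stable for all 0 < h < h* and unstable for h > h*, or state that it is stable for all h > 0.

(-2.6667,0); λ=-1 ⇒ h* = (8/3)/1 = 2.6667.

With y'=λy (z=hλ):
  y_{n+1} = y_n + z·[7/8·y_n + 1/8·y_{n+1}] ⇒ (1 − 1/8z)y_{n+1} = (1 + 7/8z)y_n
  so R(z) = (1 + 7/8z)/(1 − 1/8z).

Solve |R(x)|<1 on ℝ⁻.
x=-0.32: |R|=0.6923
R=−1: 1+7/8x = −1+1/8x ⇒ -3/4x=2 ⇒ x=2/(-3/4)=-2.6667
Confirm numerically:
  x=-2.258: |R|=0.76097 <1
  x=-2.201: |R|=0.72611 <1
  x=-1.657: |R|=0.37268 <1
  x=-3.011: |R|=1.18763 >1
  x=-2.932: |R|=1.14563 >1
  x=-2.836: |R|=1.09376 >1
So |R|<1 on (-2.6667, 0).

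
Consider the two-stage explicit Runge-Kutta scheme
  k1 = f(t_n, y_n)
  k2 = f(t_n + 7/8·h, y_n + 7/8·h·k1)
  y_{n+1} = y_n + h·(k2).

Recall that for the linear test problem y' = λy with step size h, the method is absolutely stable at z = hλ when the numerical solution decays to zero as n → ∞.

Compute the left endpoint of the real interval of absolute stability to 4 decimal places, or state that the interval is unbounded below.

Test eqn y'=λy, z=hλ:
  k1=λy_n ⇒ h·k1=z·y_n;  k2=λ(1+7/8z)y_n ⇒ h·k2=z(1+7/8z)y_n
  y_{n+1}/y_n = 1 + z(1+7/8z) = 1 + z + 7/8z²
  Hence R(z) = 1 + z + 7/8z².

Find x<0 with |R(x)|<1.
x=-1.69: |R|=1.8091
R=1: x+7/8x²=0 ⇒ x=−8/7=-1.1429; min R=1−1/(4·7/8)=0.7143>−1
Confirm numerically:
  x=-0.829: |R|=0.77234 <1
  x=-0.750: |R|=0.74219 <1
  x=-0.717: |R|=0.73283 <1
  x=-0.642: |R|=0.71864 <1
  x=-1.726: |R|=1.88069 >1
  x=-1.462: |R|=1.40826 >1
Stable set (-1.1429, 0).

z* = -1.1429.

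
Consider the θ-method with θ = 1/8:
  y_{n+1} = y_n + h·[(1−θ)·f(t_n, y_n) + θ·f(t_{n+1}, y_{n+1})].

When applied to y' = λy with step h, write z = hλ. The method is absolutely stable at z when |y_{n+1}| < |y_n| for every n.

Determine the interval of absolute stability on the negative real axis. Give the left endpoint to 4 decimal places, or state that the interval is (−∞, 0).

With y'=λy (z=hλ):
  y_{n+1} = y_n + z·[7/8·y_n + 1/8·y_{n+1}] ⇒ (1 − 1/8z)y_{n+1} = (1 + 7/8z)y_n
  Hence R(z) = (1 + 7/8z)/(1 − 1/8z).

Solve |R(x)|<1 on ℝ⁻.
x=-1.16: |R|=0.0131
R=−1: 1+7/8x = −1+1/8x ⇒ -3/4x=2 ⇒ x=2/(-3/4)=-2.6667
Confirm numerically:
  x=-2.300: |R|=0.78641 <1
  x=-2.260: |R|=0.76218 <1
  x=-1.555: |R|=0.30194 <1
  x=-2.929: |R|=1.14402 >1
  x=-2.713: |R|=1.02595 >1
So |R|<1 on (-2.6667, 0).

z∈(-2.6667,0).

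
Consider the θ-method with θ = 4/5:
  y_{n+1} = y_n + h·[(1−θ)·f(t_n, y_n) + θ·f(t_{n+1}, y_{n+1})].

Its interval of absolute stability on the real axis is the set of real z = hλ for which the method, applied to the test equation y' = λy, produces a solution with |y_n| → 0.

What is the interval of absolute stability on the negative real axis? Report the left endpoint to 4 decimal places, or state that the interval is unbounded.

With y'=λy (z=hλ):
  y_{n+1} = y_n + z·[1/5·y_n + 4/5·y_{n+1}] ⇒ (1 − 4/5z)y_{n+1} = (1 + 1/5z)y_n
  ⇒ R(z) = (1 + 1/5z)/(1 − 4/5z).

Boundary: |R(x)|=1, x<0.
x=-1.65: |R|=0.2888
x=-2: |R|=0.2308
x=-10: |R|=0.1111
x=-100: |R|=0.2346
θ=4/5≥1/2 ⇒ |1+1/5x|<|1−4/5x| ∀x<0 ⇒ interval (−∞,0).

interval (−∞, 0).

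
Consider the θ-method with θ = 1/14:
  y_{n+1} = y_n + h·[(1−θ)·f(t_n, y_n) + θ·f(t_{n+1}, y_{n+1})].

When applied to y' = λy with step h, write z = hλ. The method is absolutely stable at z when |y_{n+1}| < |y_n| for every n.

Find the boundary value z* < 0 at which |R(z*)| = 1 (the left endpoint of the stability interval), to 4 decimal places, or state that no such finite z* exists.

z* = -2.3333.

With y'=λy (z=hλ):
  y_{n+1} = y_n + z·[13/14·y_n + 1/14·y_{n+1}] ⇒ (1 − 1/14z)y_{n+1} = (1 + 13/14z)y_n
  ⇒ R(z) = (1 + 13/14z)/(1 − 1/14z).

Find x<0 with |R(x)|<1.
x=-1.72: |R|=0.5318
R=−1: 1+13/14x = −1+1/14x ⇒ -6/7x=2 ⇒ x=2/(-6/7)=-2.3333
Confirm numerically:
  x=-1.486: |R|=0.34341 <1
  x=-1.405: |R|=0.27686 <1
  x=-1.134: |R|=0.04903 <1
  x=-0.944: |R|=0.11563 <1
  x=-2.925: |R|=1.41950 >1
  x=-2.787: |R|=1.32430 >1
  x=-2.447: |R|=1.08293 >1
Stable set (-2.3333, 0).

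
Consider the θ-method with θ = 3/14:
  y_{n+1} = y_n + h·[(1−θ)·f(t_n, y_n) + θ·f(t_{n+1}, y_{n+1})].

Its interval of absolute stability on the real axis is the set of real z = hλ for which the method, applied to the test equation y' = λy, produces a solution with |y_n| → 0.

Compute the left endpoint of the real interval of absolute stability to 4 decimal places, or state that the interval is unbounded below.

Set f=λy, z=hλ:
  y_{n+1} = y_n + z·[11/14·y_n + 3/14·y_{n+1}] ⇒ (1 − 3/14z)y_{n+1} = (1 + 11/14z)y_n
  R(z) = (1 + 11/14z)/(1 − 3/14z).

Find x<0 with |R(x)|<1.
x=-1.28: |R|=0.0045
R=−1: 1+11/14x = −1+3/14x ⇒ -4/7x=2 ⇒ x=2/(-4/7)=-3.5000
Confirm numerically:
  x=-2.749: |R|=0.72994 <1
  x=-1.438: |R|=0.09927 <1
  x=-1.435: |R|=0.09751 <1
  x=-4.064: |R|=1.17227 >1
  x=-3.531: |R|=1.01008 >1
Interval (-3.5000, 0).

z* = -3.5000.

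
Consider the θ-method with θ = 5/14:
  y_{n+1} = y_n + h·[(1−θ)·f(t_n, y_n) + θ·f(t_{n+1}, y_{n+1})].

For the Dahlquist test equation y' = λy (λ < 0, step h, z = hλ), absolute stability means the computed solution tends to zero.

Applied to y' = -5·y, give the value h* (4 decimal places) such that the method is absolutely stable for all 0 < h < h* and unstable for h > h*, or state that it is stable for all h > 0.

(-7.0000,0); λ=-5 ⇒ h* = (7)/5 = 1.4000.

With y'=λy (z=hλ):
  y_{n+1} = y_n + z·[9/14·y_n + 5/14·y_{n+1}] ⇒ (1 − 5/14z)y_{n+1} = (1 + 9/14z)y_n
  so R(z) = (1 + 9/14z)/(1 − 5/14z).

Solve |R(x)|<1 on ℝ⁻.
x=-0.92: |R|=0.3075
R=−1: 1+9/14x = −1+5/14x ⇒ -2/7x=2 ⇒ x=2/(-2/7)=-7.0000
Confirm numerically:
  x=-6.065: |R|=0.91562 <1
  x=-5.618: |R|=0.86866 <1
  x=-2.953: |R|=0.43723 <1
  x=-7.123: |R|=1.00992 >1
  x=-7.039: |R|=1.00317 >1
So |R|<1 on (-7.0000, 0).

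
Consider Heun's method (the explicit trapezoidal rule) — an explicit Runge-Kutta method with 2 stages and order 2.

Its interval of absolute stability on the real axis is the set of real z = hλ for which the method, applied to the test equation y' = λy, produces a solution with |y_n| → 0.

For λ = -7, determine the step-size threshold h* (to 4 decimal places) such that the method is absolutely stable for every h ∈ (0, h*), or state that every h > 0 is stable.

(-2.0000,0); λ=-7 ⇒ h* = 0.2857.

Test eqn y'=λy, z=hλ:
  order 2, 2-stage ⇒ R(z)=1+z+z^2/2
  (e.g. R(-0.98)=0.50020, |R|=0.50020)

Need |R(x)|<1, x<0.
x=-0.98: |R|=0.5002
|R(-1.96)|=0.9608 |R(-0.93)|=0.5025 |R(-0.81)|=0.5181
Bisect:
  x_lo=-2.8786 |R|=2.2646  x_hi=-0.3873 |R|=0.6877
  mid=-1.63297 |R|=0.70033 →hi
  mid=-2.25580 |R|=1.28851 →lo
  mid=-1.94439 |R|=0.94593 →hi
  mid=-2.10009 |R|=1.10510 →lo
  mid=-2.02224 |R|=1.02249 →lo
  mid=-1.98331 |R|=0.98345 →hi
  mid=-2.00277 |R|=1.00278 →lo
  mid=-1.99304 |R|=0.99307 →hi
  mid=-1.99791 |R|=0.99791 →hi
  ...
  [-2.00004,-1.99989] ⇒ x*=-2.0000
Stable set (-2.0000, 0).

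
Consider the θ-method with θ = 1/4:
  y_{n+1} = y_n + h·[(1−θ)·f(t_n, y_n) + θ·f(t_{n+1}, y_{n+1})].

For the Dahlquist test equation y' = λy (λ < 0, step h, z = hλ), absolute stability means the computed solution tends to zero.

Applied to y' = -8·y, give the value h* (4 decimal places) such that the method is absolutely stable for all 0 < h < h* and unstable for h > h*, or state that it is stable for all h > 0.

(-4.0000,0); λ=-8 ⇒ h* = (4)/8 = 0.5000.

With y'=λy (z=hλ):
  y_{n+1} = y_n + z·[3/4·y_n + 1/4·y_{n+1}] ⇒ (1 − 1/4z)y_{n+1} = (1 + 3/4z)y_n
  R(z) = (1 + 3/4z)/(1 − 1/4z).

Need |R(x)|<1, x<0.
x=-0.41: |R|=0.6281
R=−1: 1+3/4x = −1+1/4x ⇒ -1/2x=2 ⇒ x=2/(-1/2)=-4.0000
Confirm numerically:
  x=-3.851: |R|=0.96204 <1
  x=-3.107: |R|=0.74870 <1
  x=-2.515: |R|=0.54413 <1
  x=-2.134: |R|=0.39159 <1
  x=-4.254: |R|=1.06155 >1
  x=-4.153: |R|=1.03753 >1
So |R|<1 on (-4.0000, 0).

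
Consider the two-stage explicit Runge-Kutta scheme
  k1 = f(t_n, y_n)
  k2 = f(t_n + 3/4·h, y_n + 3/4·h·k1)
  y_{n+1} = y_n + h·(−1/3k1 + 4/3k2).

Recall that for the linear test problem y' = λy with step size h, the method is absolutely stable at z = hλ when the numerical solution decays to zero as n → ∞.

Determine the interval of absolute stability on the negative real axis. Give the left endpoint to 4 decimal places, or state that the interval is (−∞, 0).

(-1.0000, 0).

Set f=λy, z=hλ:
  k1=λy_n ⇒ h·k1=z·y_n;  k2=λ(1+3/4z)y_n ⇒ h·k2=z(1+3/4z)y_n
  y_{n+1}/y_n = 1 − 1/3z + 4/3z(1+3/4z) = 1 + z + z²
  ⇒ R(z) = 1 + z + z².

Need |R(x)|<1, x<0.
x=-1.16: |R|=1.1856
R=1: x+1x²=0 ⇒ x=−1=-1.0000; min R=1−1/(4·1)=0.7500>−1
Confirm numerically:
  x=-0.848: |R|=0.87110 <1
  x=-0.840: |R|=0.86560 <1
  x=-0.746: |R|=0.81052 <1
  x=-0.561: |R|=0.75372 <1
  x=-1.344: |R|=1.46234 >1
  x=-1.065: |R|=1.06922 >1
Interval (-1.0000, 0).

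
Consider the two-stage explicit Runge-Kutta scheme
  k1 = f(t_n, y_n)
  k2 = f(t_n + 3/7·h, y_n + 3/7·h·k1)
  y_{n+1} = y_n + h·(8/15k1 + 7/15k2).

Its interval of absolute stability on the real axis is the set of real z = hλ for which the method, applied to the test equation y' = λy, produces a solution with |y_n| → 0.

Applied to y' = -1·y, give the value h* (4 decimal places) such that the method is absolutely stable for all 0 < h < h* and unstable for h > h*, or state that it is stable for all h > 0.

With y'=λy (z=hλ):
  k1=λy_n ⇒ h·k1=z·y_n;  k2=λ(1+3/7z)y_n ⇒ h·k2=z(1+3/7z)y_n
  y_{n+1}/y_n = 1 + 8/15z + 7/15z(1+3/7z) = 1 + z + 1/5z²
  ⇒ R(z) = 1 + z + 1/5z².

Solve |R(x)|<1 on ℝ⁻.
x=-0.55: |R|=0.5105
R=1: x+1/5x²=0 ⇒ x=−5=-5.0000; min R=1−1/(4·1/5)=-0.2500>−1
Confirm numerically:
  x=-4.345: |R|=0.43080 <1
  x=-4.299: |R|=0.39728 <1
  x=-2.545: |R|=0.24960 <1
  x=-5.476: |R|=1.52132 >1
  x=-5.152: |R|=1.15662 >1
Interval (-5.0000, 0).

(-5.0000,0); λ=-1 ⇒ h* = (5)/1 = 5.0000.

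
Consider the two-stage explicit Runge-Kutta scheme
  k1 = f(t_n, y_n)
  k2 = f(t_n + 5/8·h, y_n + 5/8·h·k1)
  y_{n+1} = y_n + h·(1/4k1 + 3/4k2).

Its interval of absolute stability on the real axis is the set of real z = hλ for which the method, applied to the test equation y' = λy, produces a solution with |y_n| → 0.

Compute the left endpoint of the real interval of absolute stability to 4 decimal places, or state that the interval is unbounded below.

z* = -2.1333.

With y'=λy (z=hλ):
  k1=λy_n ⇒ h·k1=z·y_n;  k2=λ(1+5/8z)y_n ⇒ h·k2=z(1+5/8z)y_n
  y_{n+1}/y_n = 1 + 1/4z + 3/4z(1+5/8z) = 1 + z + 15/32z²
  R(z) = 1 + z + 15/32z².

Boundary: |R(x)|=1, x<0.
x=-0.58: |R|=0.5777
R=1: x+15/32x²=0 ⇒ x=−32/15=-2.1333; min R=1−1/(4·15/32)=0.4667>−1
Confirm numerically:
  x=-2.015: |R|=0.88823 <1
  x=-1.065: |R|=0.46667 <1
  x=-0.985: |R|=0.46979 <1
  x=-0.950: |R|=0.47305 <1
  x=-2.588: |R|=1.55157 >1
  x=-2.364: |R|=1.25561 >1
  x=-2.171: |R|=1.03833 >1
Interval (-2.1333, 0).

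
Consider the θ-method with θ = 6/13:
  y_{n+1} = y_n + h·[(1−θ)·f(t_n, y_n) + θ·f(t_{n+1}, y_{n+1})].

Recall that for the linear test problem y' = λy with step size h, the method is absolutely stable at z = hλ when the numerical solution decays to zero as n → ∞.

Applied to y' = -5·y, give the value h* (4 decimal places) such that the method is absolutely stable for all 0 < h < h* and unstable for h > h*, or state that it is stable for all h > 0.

(-26.0000,0); λ=-5 ⇒ h* = (26)/5 = 5.2000.

Test eqn y'=λy, z=hλ:
  y_{n+1} = y_n + z·[7/13·y_n + 6/13·y_{n+1}] ⇒ (1 − 6/13z)y_{n+1} = (1 + 7/13z)y_n
  R(z) = (1 + 7/13z)/(1 − 6/13z).

Find x<0 with |R(x)|<1.
x=-1.8: |R|=0.0168
R=−1: 1+7/13x = −1+6/13x ⇒ -1/13x=2 ⇒ x=2/(-1/13)=-26.0000
Confirm numerically:
  x=-22.045: |R|=0.97277 <1
  x=-20.382: |R|=0.95848 <1
  x=-13.267: |R|=0.86250 <1
  x=-11.815: |R|=0.83091 <1
  x=-26.489: |R|=1.00284 >1
  x=-26.130: |R|=1.00077 >1
So |R|<1 on (-26.0000, 0).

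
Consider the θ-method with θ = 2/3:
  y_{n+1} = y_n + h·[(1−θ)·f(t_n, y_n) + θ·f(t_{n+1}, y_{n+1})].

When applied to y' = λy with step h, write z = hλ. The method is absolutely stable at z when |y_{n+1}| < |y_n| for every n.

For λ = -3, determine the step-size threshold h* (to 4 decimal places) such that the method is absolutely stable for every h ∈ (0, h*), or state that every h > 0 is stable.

On y'=λy, z=hλ:
  y_{n+1} = y_n + z·[1/3·y_n + 2/3·y_{n+1}] ⇒ (1 − 2/3z)y_{n+1} = (1 + 1/3z)y_n
  Hence R(z) = (1 + 1/3z)/(1 − 2/3z).

Need |R(x)|<1, x<0.
x=-1.77: |R|=0.1881
x=-2: |R|=0.1429
x=-10: |R|=0.3043
x=-100: |R|=0.4778
θ=2/3≥1/2 ⇒ |1+1/3x|<|1−2/3x| ∀x<0 ⇒ stable on all of ℝ⁻.

unbounded; (−∞, 0). Any h>0 works for λ=-3.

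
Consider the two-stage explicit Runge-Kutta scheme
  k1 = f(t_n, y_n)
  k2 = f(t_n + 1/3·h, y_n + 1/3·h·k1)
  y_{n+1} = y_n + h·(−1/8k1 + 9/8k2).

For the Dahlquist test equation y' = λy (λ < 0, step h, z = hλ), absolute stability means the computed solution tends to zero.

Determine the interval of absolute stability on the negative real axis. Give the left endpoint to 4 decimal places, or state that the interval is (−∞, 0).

z∈(-2.6667,0).

Test eqn y'=λy, z=hλ:
  k1=λy_n ⇒ h·k1=z·y_n;  k2=λ(1+1/3z)y_n ⇒ h·k2=z(1+1/3z)y_n
  y_{n+1}/y_n = 1 − 1/8z + 9/8z(1+1/3z) = 1 + z + 3/8z²
  Hence R(z) = 1 + z + 3/8z².

Need |R(x)|<1, x<0.
x=-0.85: |R|=0.4209
R=1: x+3/8x²=0 ⇒ x=−8/3=-2.6667; min R=1−1/(4·3/8)=0.3333>−1
Confirm numerically:
  x=-2.317: |R|=0.69618 <1
  x=-2.244: |R|=0.64433 <1
  x=-1.828: |R|=0.42509 <1
  x=-3.052: |R|=1.44101 >1
  x=-2.776: |R|=1.11382 >1
Interval (-2.6667, 0).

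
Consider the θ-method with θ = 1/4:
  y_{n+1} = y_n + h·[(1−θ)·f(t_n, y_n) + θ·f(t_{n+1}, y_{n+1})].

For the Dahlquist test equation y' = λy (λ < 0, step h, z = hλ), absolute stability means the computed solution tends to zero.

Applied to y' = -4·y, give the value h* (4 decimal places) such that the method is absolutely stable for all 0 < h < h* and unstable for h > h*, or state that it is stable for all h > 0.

(-4.0000,0); λ=-4 ⇒ h* = (4)/4 = 1.0000.

With y'=λy (z=hλ):
  y_{n+1} = y_n + z·[3/4·y_n + 1/4·y_{n+1}] ⇒ (1 − 1/4z)y_{n+1} = (1 + 3/4z)y_n
  so R(z) = (1 + 3/4z)/(1 − 1/4z).

Find x<0 with |R(x)|<1.
x=-0.9: |R|=0.2653
R=−1: 1+3/4x = −1+1/4x ⇒ -1/2x=2 ⇒ x=2/(-1/2)=-4.0000
Confirm numerically:
  x=-3.447: |R|=0.85148 <1
  x=-1.944: |R|=0.30821 <1
  x=-1.805: |R|=0.24376 <1
  x=-4.221: |R|=1.05376 >1
  x=-4.161: |R|=1.03946 >1
  x=-4.040: |R|=1.00995 >1
So |R|<1 on (-4.0000, 0).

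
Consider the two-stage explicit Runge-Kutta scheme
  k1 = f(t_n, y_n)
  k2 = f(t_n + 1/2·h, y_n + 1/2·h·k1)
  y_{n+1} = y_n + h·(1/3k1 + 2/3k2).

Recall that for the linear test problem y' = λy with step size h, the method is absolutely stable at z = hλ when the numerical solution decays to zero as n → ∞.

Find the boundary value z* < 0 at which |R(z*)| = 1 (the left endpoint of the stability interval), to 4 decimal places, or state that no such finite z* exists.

Set f=λy, z=hλ:
  k1=λy_n ⇒ h·k1=z·y_n;  k2=λ(1+1/2z)y_n ⇒ h·k2=z(1+1/2z)y_n
  y_{n+1}/y_n = 1 + 1/3z + 2/3z(1+1/2z) = 1 + z + 1/3z²
  Hence R(z) = 1 + z + 1/3z².

Solve |R(x)|<1 on ℝ⁻.
x=-0.86: |R|=0.3865
R=1: x+1/3x²=0 ⇒ x=−3=-3.0000; min R=1−1/(4·1/3)=0.2500>−1
Confirm numerically:
  x=-1.750: |R|=0.27083 <1
  x=-1.640: |R|=0.25653 <1
  x=-1.257: |R|=0.26968 <1
  x=-3.456: |R|=1.52531 >1
  x=-3.445: |R|=1.51101 >1
  x=-3.092: |R|=1.09482 >1
Interval (-3.0000, 0).

z* = -3.0000.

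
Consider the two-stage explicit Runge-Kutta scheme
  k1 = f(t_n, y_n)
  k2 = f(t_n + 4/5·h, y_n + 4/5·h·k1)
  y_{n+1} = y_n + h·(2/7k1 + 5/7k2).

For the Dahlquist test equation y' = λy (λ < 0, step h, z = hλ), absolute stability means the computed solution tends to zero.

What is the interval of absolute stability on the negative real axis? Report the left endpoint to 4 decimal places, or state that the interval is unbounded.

(-1.7500, 0).

Test eqn y'=λy, z=hλ:
  k1=λy_n ⇒ h·k1=z·y_n;  k2=λ(1+4/5z)y_n ⇒ h·k2=z(1+4/5z)y_n
  y_{n+1}/y_n = 1 + 2/7z + 5/7z(1+4/5z) = 1 + z + 4/7z²
  ⇒ R(z) = 1 + z + 4/7z².

Solve |R(x)|<1 on ℝ⁻.
x=-1.2: |R|=0.6229
R=1: x+4/7x²=0 ⇒ x=−7/4=-1.7500; min R=1−1/(4·4/7)=0.5625>−1
Confirm numerically:
  x=-1.188: |R|=0.61848 <1
  x=-1.098: |R|=0.59092 <1
  x=-1.056: |R|=0.58122 <1
  x=-0.934: |R|=0.56449 <1
  x=-2.284: |R|=1.69695 >1
  x=-2.223: |R|=1.60085 >1
  x=-2.129: |R|=1.46108 >1
Interval (-1.7500, 0).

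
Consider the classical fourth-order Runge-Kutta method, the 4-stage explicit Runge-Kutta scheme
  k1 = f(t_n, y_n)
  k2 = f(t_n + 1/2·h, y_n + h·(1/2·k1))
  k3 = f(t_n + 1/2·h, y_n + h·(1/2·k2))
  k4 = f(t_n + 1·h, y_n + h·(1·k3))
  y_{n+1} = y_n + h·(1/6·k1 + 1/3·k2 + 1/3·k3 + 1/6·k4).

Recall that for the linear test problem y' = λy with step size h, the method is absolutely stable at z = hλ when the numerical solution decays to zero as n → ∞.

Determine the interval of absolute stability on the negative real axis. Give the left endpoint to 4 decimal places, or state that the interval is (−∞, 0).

With y'=λy (z=hλ):
  order 4, 4-stage ⇒ R(z)=1+z+z^2/2+z^3/6+z^4/24
  (e.g. R(-1.26)=0.30542, |R|=0.30542)

Need |R(x)|<1, x<0.
x=-1.26: |R|=0.3054
|R(-2.09)|=0.3675 |R(-1.22)|=0.3139 |R(-0.81)|=0.4474
Bisect:
  x_lo=-3.1716 |R|=1.7567  x_hi=-0.2999 |R|=0.7409
  mid=-1.73575 |R|=0.27729 →hi
  mid=-2.45367 |R|=0.60479 →hi
  mid=-2.81263 |R|=1.04200 →lo
  mid=-2.63315 |R|=0.79382 →hi
  mid=-2.72289 |R|=0.90991 →hi
  mid=-2.76776 |R|=0.97388 →hi
  mid=-2.79019 |R|=1.00741 →lo
  ...
  [-2.78546,-2.78528] ⇒ x*=-2.7853
Interval (-2.7853, 0).

z∈(-2.7853,0).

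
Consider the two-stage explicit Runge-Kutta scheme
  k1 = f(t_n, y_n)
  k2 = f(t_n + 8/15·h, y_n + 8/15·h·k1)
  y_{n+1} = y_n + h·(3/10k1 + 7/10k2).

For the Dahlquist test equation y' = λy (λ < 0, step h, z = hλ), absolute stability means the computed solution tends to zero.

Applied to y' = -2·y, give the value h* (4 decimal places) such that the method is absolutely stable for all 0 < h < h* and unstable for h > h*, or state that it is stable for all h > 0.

Test eqn y'=λy, z=hλ:
  k1=λy_n ⇒ h·k1=z·y_n;  k2=λ(1+8/15z)y_n ⇒ h·k2=z(1+8/15z)y_n
  y_{n+1}/y_n = 1 + 3/10z + 7/10z(1+8/15z) = 1 + z + 28/75z²
  R(z) = 1 + z + 28/75z².

Solve |R(x)|<1 on ℝ⁻.
x=-0.9: |R|=0.4024
R=1: x+28/75x²=0 ⇒ x=−75/28=-2.6786; min R=1−1/(4·28/75)=0.3304>−1
Confirm numerically:
  x=-2.557: |R|=0.88395 <1
  x=-1.980: |R|=0.48362 <1
  x=-1.364: |R|=0.33059 <1
  x=-3.249: |R|=1.69191 >1
  x=-3.141: |R|=1.54226 >1
  x=-3.065: |R|=1.44218 >1
Interval (-2.6786, 0).

(-2.6786,0); λ=-2 ⇒ h* = (75/28)/2 = 1.3393.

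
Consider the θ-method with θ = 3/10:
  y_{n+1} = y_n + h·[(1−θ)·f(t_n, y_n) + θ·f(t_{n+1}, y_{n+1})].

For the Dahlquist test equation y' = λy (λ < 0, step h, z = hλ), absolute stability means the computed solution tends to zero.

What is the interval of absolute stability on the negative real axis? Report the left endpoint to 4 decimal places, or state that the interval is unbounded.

Set f=λy, z=hλ:
  y_{n+1} = y_n + z·[7/10·y_n + 3/10·y_{n+1}] ⇒ (1 − 3/10z)y_{n+1} = (1 + 7/10z)y_n
  R(z) = (1 + 7/10z)/(1 − 3/10z).

Boundary: |R(x)|=1, x<0.
x=-1.47: |R|=0.0201
R=−1: 1+7/10x = −1+3/10x ⇒ -2/5x=2 ⇒ x=2/(-2/5)=-5.0000
Confirm numerically:
  x=-4.031: |R|=0.82456 <1
  x=-2.514: |R|=0.43313 <1
  x=-2.408: |R|=0.39805 <1
  x=-5.377: |R|=1.05771 >1
  x=-5.343: |R|=1.05271 >1
Stable set (-5.0000, 0).

(-5.0000, 0).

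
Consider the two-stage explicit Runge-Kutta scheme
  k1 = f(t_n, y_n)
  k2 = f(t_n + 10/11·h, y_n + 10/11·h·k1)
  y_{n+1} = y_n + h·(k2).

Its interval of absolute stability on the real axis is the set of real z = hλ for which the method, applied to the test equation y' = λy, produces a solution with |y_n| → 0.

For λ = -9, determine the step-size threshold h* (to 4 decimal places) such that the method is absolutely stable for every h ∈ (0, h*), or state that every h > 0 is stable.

On y'=λy, z=hλ:
  k1=λy_n ⇒ h·k1=z·y_n;  k2=λ(1+10/11z)y_n ⇒ h·k2=z(1+10/11z)y_n
  y_{n+1}/y_n = 1 + z(1+10/11z) = 1 + z + 10/11z²
  so R(z) = 1 + z + 10/11z².

Boundary: |R(x)|=1, x<0.
x=-1.03: |R|=0.9345
R=1: x+10/11x²=0 ⇒ x=−11/10=-1.1000; min R=1−1/(4·10/11)=0.7250>−1
Confirm numerically:
  x=-1.026: |R|=0.93098 <1
  x=-0.984: |R|=0.89623 <1
  x=-0.856: |R|=0.81012 <1
  x=-1.510: |R|=1.56282 >1
  x=-1.356: |R|=1.31558 >1
  x=-1.325: |R|=1.27102 >1
So |R|<1 on (-1.1000, 0).

(-1.1000,0); λ=-9 ⇒ h* = (11/10)/9 = 0.1222.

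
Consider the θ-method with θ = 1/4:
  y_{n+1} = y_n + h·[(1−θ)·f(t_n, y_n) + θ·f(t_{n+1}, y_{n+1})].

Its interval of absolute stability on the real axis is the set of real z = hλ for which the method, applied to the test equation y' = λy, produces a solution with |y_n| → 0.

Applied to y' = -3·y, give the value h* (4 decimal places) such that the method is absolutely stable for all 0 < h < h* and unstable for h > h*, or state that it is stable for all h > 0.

Set f=λy, z=hλ:
  y_{n+1} = y_n + z·[3/4·y_n + 1/4·y_{n+1}] ⇒ (1 − 1/4z)y_{n+1} = (1 + 3/4z)y_n
  R(z) = (1 + 3/4z)/(1 − 1/4z).

Solve |R(x)|<1 on ℝ⁻.
x=-1.44: |R|=0.0588
R=−1: 1+3/4x = −1+1/4x ⇒ -1/2x=2 ⇒ x=2/(-1/2)=-4.0000
Confirm numerically:
  x=-3.729: |R|=0.92987 <1
  x=-2.871: |R|=0.67137 <1
  x=-1.913: |R|=0.29410 <1
  x=-4.521: |R|=1.12229 >1
  x=-4.237: |R|=1.05755 >1
Stable set (-4.0000, 0).

(-4.0000,0); λ=-3 ⇒ h* = (4)/3 = 1.3333.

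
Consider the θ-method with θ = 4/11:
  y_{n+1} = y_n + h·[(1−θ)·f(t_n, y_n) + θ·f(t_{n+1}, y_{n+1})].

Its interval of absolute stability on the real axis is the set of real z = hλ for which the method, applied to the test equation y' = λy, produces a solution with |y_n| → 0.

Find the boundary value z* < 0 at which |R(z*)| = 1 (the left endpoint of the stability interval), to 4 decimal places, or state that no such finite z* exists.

left endpoint -7.3333.

Test eqn y'=λy, z=hλ:
  y_{n+1} = y_n + z·[7/11·y_n + 4/11·y_{n+1}] ⇒ (1 − 4/11z)y_{n+1} = (1 + 7/11z)y_n
  R(z) = (1 + 7/11z)/(1 − 4/11z).

Find x<0 with |R(x)|<1.
x=-0.62: |R|=0.4941
R=−1: 1+7/11x = −1+4/11x ⇒ -3/11x=2 ⇒ x=2/(-3/11)=-7.3333
Confirm numerically:
  x=-6.136: |R|=0.89894 <1
  x=-5.607: |R|=0.84507 <1
  x=-3.020: |R|=0.43934 <1
  x=-7.838: |R|=1.03575 >1
  x=-7.679: |R|=1.02486 >1
  x=-7.394: |R|=1.00449 >1
Stable set (-7.3333, 0).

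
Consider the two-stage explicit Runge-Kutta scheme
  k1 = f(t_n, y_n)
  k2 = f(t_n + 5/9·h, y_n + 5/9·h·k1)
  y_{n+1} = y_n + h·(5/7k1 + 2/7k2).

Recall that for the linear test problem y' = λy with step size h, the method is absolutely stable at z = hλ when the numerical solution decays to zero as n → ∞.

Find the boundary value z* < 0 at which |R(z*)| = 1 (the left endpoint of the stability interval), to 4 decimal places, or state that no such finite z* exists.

On y'=λy, z=hλ:
  k1=λy_n ⇒ h·k1=z·y_n;  k2=λ(1+5/9z)y_n ⇒ h·k2=z(1+5/9z)y_n
  y_{n+1}/y_n = 1 + 5/7z + 2/7z(1+5/9z) = 1 + z + 10/63z²
  R(z) = 1 + z + 10/63z².

Solve |R(x)|<1 on ℝ⁻.
x=-0.32: |R|=0.6963
R=1: x+10/63x²=0 ⇒ x=−63/10=-6.3000; min R=1−1/(4·10/63)=-0.5750>−1
Confirm numerically:
  x=-6.133: |R|=0.83743 <1
  x=-5.762: |R|=0.50794 <1
  x=-2.546: |R|=0.51709 <1
  x=-6.817: |R|=1.55943 >1
  x=-6.689: |R|=1.41302 >1
Interval (-6.3000, 0).

left endpoint -6.3000.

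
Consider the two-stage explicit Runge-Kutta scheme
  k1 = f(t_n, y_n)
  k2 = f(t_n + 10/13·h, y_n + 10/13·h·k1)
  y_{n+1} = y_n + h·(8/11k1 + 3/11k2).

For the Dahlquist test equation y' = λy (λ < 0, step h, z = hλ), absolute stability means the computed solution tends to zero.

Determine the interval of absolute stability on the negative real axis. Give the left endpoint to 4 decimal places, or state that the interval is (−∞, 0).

(-4.7667, 0).

With y'=λy (z=hλ):
  k1=λy_n ⇒ h·k1=z·y_n;  k2=λ(1+10/13z)y_n ⇒ h·k2=z(1+10/13z)y_n
  y_{n+1}/y_n = 1 + 8/11z + 3/11z(1+10/13z) = 1 + z + 30/143z²
  R(z) = 1 + z + 30/143z².

Solve |R(x)|<1 on ℝ⁻.
x=-1.42: |R|=0.0030
R=1: x+30/143x²=0 ⇒ x=−143/30=-4.7667; min R=1−1/(4·30/143)=-0.1917>−1
Confirm numerically:
  x=-4.357: |R|=0.62554 <1
  x=-2.729: |R|=0.16660 <1
  x=-2.462: |R|=0.19037 <1
  x=-2.337: |R|=0.19122 <1
  x=-5.284: |R|=1.57348 >1
  x=-5.237: |R|=1.51674 >1
  x=-5.173: |R|=1.44097 >1
Stable set (-4.7667, 0).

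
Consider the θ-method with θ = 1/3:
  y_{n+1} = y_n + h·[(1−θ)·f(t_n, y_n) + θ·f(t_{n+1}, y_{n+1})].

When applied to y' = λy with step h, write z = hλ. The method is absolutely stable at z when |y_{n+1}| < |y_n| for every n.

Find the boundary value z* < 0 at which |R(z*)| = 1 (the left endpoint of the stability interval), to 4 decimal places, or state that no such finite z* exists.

left endpoint -6.0000.

Test eqn y'=λy, z=hλ:
  y_{n+1} = y_n + z·[2/3·y_n + 1/3·y_{n+1}] ⇒ (1 − 1/3z)y_{n+1} = (1 + 2/3z)y_n
  Hence R(z) = (1 + 2/3z)/(1 − 1/3z).

Boundary: |R(x)|=1, x<0.
x=-1.13: |R|=0.1792
R=−1: 1+2/3x = −1+1/3x ⇒ -1/3x=2 ⇒ x=2/(-1/3)=-6.0000
Confirm numerically:
  x=-4.314: |R|=0.76948 <1
  x=-3.764: |R|=0.66943 <1
  x=-3.737: |R|=0.66409 <1
  x=-2.714: |R|=0.42492 <1
  x=-6.301: |R|=1.03236 >1
  x=-6.279: |R|=1.03007 >1
  x=-6.237: |R|=1.02566 >1
Stable set (-6.0000, 0).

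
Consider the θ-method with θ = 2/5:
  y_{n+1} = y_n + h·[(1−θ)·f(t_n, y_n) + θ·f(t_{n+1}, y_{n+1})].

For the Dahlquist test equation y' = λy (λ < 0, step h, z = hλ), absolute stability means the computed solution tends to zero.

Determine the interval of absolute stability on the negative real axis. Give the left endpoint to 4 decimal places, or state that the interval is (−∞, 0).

(-10.0000, 0).

Set f=λy, z=hλ:
  y_{n+1} = y_n + z·[3/5·y_n + 2/5·y_{n+1}] ⇒ (1 − 2/5z)y_{n+1} = (1 + 3/5z)y_n
  so R(z) = (1 + 3/5z)/(1 − 2/5z).

Solve |R(x)|<1 on ℝ⁻.
x=-1.28: |R|=0.1534
R=−1: 1+3/5x = −1+2/5x ⇒ -1/5x=2 ⇒ x=2/(-1/5)=-10.0000
Confirm numerically:
  x=-8.999: |R|=0.95647 <1
  x=-6.375: |R|=0.79577 <1
  x=-4.646: |R|=0.62538 <1
  x=-10.332: |R|=1.01294 >1
  x=-10.195: |R|=1.00768 >1
Stable set (-10.0000, 0).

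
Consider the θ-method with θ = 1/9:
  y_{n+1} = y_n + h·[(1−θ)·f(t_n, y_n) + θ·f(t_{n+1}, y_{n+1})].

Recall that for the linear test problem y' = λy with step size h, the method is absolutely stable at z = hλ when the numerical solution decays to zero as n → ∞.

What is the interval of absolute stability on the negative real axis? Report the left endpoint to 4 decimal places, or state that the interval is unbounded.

On y'=λy, z=hλ:
  y_{n+1} = y_n + z·[8/9·y_n + 1/9·y_{n+1}] ⇒ (1 − 1/9z)y_{n+1} = (1 + 8/9z)y_n
  so R(z) = (1 + 8/9z)/(1 − 1/9z).

Boundary: |R(x)|=1, x<0.
x=-0.48: |R|=0.5443
R=−1: 1+8/9x = −1+1/9x ⇒ -7/9x=2 ⇒ x=2/(-7/9)=-2.5714
Confirm numerically:
  x=-1.779: |R|=0.48539 <1
  x=-1.743: |R|=0.46021 <1
  x=-1.151: |R|=0.02049 <1
  x=-3.023: |R|=1.26291 >1
  x=-2.900: |R|=1.19328 >1
  x=-2.899: |R|=1.19271 >1
So |R|<1 on (-2.5714, 0).

(-2.5714, 0).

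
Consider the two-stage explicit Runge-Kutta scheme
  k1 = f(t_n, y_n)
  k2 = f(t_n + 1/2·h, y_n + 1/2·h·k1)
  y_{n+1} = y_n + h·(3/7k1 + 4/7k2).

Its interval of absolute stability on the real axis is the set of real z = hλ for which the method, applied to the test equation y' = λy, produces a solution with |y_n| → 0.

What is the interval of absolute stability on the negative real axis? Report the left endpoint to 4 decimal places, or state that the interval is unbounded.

Set f=λy, z=hλ:
  k1=λy_n ⇒ h·k1=z·y_n;  k2=λ(1+1/2z)y_n ⇒ h·k2=z(1+1/2z)y_n
  y_{n+1}/y_n = 1 + 3/7z + 4/7z(1+1/2z) = 1 + z + 2/7z²
  so R(z) = 1 + z + 2/7z².

Solve |R(x)|<1 on ℝ⁻.
x=-0.98: |R|=0.2944
R=1: x+2/7x²=0 ⇒ x=−7/2=-3.5000; min R=1−1/(4·2/7)=0.1250>−1
Confirm numerically:
  x=-2.741: |R|=0.40559 <1
  x=-1.842: |R|=0.12742 <1
  x=-1.612: |R|=0.13044 <1
  x=-3.851: |R|=1.38620 >1
  x=-3.525: |R|=1.02518 >1
So |R|<1 on (-3.5000, 0).

z∈(-3.5000,0).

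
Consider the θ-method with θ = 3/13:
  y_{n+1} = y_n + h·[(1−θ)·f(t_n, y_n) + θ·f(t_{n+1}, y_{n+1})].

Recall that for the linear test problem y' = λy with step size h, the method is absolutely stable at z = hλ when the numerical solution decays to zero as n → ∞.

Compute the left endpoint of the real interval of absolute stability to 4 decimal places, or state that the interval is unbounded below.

z* = -3.7143.

On y'=λy, z=hλ:
  y_{n+1} = y_n + z·[10/13·y_n + 3/13·y_{n+1}] ⇒ (1 − 3/13z)y_{n+1} = (1 + 10/13z)y_n
  Hence R(z) = (1 + 10/13z)/(1 − 3/13z).

Need |R(x)|<1, x<0.
x=-0.65: |R|=0.4348
R=−1: 1+10/13x = −1+3/13x ⇒ -7/13x=2 ⇒ x=2/(-7/13)=-3.7143
Confirm numerically:
  x=-3.418: |R|=0.91081 <1
  x=-1.959: |R|=0.34910 <1
  x=-1.571: |R|=0.15299 <1
  x=-4.312: |R|=1.16132 >1
  x=-4.145: |R|=1.11854 >1
So |R|<1 on (-3.7143, 0).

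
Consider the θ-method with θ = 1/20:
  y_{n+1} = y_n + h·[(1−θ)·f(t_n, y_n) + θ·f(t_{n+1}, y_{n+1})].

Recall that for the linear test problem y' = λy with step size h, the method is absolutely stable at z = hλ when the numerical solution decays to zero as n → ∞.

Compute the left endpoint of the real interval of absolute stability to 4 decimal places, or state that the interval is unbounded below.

left endpoint -2.2222.

Set f=λy, z=hλ:
  y_{n+1} = y_n + z·[19/20·y_n + 1/20·y_{n+1}] ⇒ (1 − 1/20z)y_{n+1} = (1 + 19/20z)y_n
  R(z) = (1 + 19/20z)/(1 − 1/20z).

Need |R(x)|<1, x<0.
x=-0.44: |R|=0.5695
R=−1: 1+19/20x = −1+1/20x ⇒ -9/10x=2 ⇒ x=2/(-9/10)=-2.2222
Confirm numerically:
  x=-1.845: |R|=0.68917 <1
  x=-1.769: |R|=0.62525 <1
  x=-1.322: |R|=0.24003 <1
  x=-2.353: |R|=1.10531 >1
  x=-2.283: |R|=1.04910 >1
So |R|<1 on (-2.2222, 0).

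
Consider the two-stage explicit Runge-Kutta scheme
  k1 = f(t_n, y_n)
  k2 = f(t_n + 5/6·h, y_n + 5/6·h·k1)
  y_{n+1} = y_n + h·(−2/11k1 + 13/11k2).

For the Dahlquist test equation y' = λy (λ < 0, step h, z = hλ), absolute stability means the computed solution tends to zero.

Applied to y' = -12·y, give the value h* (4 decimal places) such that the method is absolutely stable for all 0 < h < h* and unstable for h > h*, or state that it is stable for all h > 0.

With y'=λy (z=hλ):
  k1=λy_n ⇒ h·k1=z·y_n;  k2=λ(1+5/6z)y_n ⇒ h·k2=z(1+5/6z)y_n
  y_{n+1}/y_n = 1 − 2/11z + 13/11z(1+5/6z) = 1 + z + 65/66z²
  ⇒ R(z) = 1 + z + 65/66z².

Find x<0 with |R(x)|<1.
x=-1.21: |R|=1.2319
R=1: x+65/66x²=0 ⇒ x=−66/65=-1.0154; min R=1−1/(4·65/66)=0.7462>−1
Confirm numerically:
  x=-0.885: |R|=0.88636 <1
  x=-0.788: |R|=0.82354 <1
  x=-0.466: |R|=0.74787 <1
  x=-1.437: |R|=1.59668 >1
  x=-1.179: |R|=1.18998 >1
  x=-1.149: |R|=1.15120 >1
Stable set (-1.0154, 0).

(-1.0154,0); λ=-12 ⇒ h* = (66/65)/12 = 0.0846.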